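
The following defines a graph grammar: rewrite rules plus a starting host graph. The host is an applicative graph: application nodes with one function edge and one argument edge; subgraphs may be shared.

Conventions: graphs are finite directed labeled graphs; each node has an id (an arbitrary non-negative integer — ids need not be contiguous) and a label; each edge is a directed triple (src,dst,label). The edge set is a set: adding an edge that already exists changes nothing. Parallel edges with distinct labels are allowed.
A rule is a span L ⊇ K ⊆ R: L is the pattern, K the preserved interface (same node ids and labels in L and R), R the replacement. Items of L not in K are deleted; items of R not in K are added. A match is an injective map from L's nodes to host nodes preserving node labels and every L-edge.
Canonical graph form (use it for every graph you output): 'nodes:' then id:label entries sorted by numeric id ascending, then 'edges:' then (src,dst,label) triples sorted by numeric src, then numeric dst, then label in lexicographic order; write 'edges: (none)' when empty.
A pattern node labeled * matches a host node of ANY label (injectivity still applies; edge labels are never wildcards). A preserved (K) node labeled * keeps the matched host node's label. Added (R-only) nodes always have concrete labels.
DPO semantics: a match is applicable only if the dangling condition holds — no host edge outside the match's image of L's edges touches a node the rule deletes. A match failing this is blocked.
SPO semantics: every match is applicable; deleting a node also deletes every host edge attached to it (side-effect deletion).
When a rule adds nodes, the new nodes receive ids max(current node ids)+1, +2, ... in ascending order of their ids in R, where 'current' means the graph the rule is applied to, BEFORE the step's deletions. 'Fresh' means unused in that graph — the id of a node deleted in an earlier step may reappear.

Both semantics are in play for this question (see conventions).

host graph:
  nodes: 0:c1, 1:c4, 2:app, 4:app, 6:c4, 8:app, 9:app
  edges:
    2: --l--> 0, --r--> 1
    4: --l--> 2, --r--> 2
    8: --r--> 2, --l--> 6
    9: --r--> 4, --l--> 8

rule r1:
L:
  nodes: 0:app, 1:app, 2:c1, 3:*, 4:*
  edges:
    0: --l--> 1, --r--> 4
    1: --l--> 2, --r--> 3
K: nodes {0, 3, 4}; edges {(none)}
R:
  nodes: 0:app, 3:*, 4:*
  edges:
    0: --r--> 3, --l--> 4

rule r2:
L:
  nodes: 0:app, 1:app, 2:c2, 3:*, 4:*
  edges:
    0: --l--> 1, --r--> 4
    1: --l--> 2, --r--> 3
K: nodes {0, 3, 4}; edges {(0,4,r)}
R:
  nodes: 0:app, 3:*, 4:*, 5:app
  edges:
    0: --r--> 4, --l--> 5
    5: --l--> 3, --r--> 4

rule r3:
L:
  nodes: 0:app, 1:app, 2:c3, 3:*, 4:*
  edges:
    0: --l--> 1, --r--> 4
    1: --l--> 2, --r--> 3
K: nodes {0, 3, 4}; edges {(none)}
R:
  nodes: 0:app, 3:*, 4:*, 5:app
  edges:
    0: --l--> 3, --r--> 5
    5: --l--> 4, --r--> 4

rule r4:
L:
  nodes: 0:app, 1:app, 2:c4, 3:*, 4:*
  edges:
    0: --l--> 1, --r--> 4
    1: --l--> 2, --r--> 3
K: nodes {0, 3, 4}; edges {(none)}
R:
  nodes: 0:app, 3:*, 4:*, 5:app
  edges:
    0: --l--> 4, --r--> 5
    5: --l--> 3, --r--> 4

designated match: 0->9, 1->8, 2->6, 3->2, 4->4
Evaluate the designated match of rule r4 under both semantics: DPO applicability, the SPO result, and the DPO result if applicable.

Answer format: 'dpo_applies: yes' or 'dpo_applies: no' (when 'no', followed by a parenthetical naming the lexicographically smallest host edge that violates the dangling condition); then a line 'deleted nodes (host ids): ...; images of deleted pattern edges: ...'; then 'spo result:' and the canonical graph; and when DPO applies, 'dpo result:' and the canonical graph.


dpo_applies: yes
deleted nodes (host ids): 6, 8; images of deleted pattern edges: (8,2,r); (8,6,l); (9,4,r); (9,8,l)
spo result:
nodes: 0:c1, 1:c4, 2:app, 4:app, 9:app, 10:app
edges: (2,0,l); (2,1,r); (4,2,l); (4,2,r); (9,4,l); (9,10,r); (10,2,l); (10,4,r)
dpo result:
nodes: 0:c1, 1:c4, 2:app, 4:app, 9:app, 10:app
edges: (2,0,l); (2,1,r); (4,2,l); (4,2,r); (9,4,l); (9,10,r); (10,2,l); (10,4,r)


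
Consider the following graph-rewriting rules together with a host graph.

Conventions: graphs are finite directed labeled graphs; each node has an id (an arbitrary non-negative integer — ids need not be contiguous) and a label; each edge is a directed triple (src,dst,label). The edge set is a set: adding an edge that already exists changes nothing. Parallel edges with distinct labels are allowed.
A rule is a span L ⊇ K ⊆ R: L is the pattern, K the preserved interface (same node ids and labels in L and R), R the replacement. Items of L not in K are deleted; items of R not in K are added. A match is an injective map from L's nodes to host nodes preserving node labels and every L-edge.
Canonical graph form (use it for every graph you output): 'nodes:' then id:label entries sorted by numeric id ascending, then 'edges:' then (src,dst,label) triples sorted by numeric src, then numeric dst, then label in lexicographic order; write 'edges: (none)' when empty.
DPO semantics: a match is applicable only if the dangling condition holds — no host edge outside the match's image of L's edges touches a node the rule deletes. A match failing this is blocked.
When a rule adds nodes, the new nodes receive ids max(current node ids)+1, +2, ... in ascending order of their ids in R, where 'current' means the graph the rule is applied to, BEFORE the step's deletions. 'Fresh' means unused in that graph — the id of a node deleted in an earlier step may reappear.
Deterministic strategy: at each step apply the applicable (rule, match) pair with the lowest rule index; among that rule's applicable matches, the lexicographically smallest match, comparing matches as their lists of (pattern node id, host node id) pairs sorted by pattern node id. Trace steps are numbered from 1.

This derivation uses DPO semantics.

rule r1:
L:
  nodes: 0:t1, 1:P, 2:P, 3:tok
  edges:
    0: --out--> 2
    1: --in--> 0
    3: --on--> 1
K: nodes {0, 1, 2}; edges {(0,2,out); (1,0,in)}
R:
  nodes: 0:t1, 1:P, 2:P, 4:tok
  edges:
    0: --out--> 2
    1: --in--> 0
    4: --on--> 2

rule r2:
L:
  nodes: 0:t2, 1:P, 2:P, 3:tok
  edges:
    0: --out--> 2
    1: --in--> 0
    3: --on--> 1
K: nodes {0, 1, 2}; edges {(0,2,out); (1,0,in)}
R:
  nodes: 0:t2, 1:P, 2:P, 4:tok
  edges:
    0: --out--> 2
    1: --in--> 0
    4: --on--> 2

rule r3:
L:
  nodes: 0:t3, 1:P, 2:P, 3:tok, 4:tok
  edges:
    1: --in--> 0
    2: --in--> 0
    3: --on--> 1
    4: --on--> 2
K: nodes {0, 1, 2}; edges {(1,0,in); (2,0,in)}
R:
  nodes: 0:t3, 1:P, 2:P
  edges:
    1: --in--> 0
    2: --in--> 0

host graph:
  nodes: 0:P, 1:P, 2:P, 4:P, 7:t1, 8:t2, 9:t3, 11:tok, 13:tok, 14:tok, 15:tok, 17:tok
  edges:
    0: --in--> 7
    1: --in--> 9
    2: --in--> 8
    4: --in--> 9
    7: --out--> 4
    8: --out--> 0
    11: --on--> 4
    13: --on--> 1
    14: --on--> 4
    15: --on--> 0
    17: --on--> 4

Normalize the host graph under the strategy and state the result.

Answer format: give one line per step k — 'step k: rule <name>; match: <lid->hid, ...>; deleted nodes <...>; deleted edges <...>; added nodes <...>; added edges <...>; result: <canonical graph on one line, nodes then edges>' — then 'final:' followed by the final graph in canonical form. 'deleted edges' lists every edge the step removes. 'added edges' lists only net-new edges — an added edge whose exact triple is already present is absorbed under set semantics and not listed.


step 1: rule r1; match: 0->7, 1->0, 2->4, 3->15; deleted nodes 15; deleted edges (15,0,on); added nodes 18; added edges (18,4,on); result: nodes: 0:P, 1:P, 2:P, 4:P, 7:t1, 8:t2, 9:t3, 11:tok, 13:tok, 14:tok, 17:tok, 18:tok edges: (0,7,in); (1,9,in); (2,8,in); (4,9,in); (7,4,out); (8,0,out); (11,4,on); (13,1,on); (14,4,on); (17,4,on); (18,4,on)
step 2: rule r3; match: 0->9, 1->1, 2->4, 3->13, 4->11; deleted nodes 11, 13; deleted edges (11,4,on); (13,1,on); added nodes (none); added edges (none); result: nodes: 0:P, 1:P, 2:P, 4:P, 7:t1, 8:t2, 9:t3, 14:tok, 17:tok, 18:tok edges: (0,7,in); (1,9,in); (2,8,in); (4,9,in); (7,4,out); (8,0,out); (14,4,on); (17,4,on); (18,4,on)
final:
nodes: 0:P, 1:P, 2:P, 4:P, 7:t1, 8:t2, 9:t3, 14:tok, 17:tok, 18:tok
edges: (0,7,in); (1,9,in); (2,8,in); (4,9,in); (7,4,out); (8,0,out); (14,4,on); (17,4,on); (18,4,on)


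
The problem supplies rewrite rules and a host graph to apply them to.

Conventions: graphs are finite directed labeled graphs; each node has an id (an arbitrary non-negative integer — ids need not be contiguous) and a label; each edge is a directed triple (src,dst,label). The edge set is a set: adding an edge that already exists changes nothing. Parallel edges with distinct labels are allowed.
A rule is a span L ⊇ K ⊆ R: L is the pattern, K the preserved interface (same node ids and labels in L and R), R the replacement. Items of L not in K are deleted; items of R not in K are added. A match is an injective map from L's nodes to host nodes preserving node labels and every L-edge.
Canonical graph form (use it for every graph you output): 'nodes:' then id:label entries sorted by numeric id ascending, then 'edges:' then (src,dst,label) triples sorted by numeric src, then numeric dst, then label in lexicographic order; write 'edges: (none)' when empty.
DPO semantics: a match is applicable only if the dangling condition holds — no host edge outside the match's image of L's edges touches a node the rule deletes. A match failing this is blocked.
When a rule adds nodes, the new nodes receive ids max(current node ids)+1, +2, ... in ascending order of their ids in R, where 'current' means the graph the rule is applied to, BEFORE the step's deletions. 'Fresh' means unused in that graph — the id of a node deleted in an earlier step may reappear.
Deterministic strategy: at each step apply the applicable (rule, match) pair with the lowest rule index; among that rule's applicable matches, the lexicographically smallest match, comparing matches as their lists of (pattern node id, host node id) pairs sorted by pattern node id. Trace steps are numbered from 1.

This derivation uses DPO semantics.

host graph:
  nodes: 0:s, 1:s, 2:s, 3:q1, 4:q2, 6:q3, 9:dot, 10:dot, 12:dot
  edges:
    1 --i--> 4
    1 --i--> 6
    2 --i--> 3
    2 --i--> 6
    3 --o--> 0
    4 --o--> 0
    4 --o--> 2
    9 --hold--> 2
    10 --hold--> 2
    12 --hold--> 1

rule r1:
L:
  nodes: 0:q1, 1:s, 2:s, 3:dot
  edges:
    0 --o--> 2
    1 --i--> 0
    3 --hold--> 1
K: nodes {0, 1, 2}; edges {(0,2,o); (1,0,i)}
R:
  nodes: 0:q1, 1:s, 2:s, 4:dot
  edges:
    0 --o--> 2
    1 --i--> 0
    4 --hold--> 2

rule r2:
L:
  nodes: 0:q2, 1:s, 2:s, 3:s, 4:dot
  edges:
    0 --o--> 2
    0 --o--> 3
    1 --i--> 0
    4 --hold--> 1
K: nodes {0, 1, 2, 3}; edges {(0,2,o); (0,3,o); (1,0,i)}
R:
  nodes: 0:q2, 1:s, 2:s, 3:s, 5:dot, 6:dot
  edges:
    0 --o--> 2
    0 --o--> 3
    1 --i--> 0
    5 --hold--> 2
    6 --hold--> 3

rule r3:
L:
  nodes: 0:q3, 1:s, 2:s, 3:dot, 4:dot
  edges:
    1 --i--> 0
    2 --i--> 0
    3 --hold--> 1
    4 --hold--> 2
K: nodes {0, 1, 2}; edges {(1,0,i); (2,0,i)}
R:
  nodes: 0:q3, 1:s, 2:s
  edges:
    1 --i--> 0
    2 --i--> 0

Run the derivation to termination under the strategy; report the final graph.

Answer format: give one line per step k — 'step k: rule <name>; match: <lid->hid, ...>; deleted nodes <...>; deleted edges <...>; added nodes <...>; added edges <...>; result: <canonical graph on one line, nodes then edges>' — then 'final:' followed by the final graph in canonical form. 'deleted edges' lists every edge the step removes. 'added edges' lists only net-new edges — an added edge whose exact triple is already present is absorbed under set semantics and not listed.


step 1: rule r1; match: 0->3, 1->2, 2->0, 3->9; deleted nodes 9; deleted edges (9,2,hold); added nodes 13; added edges (13,0,hold); result: nodes: 0:s, 1:s, 2:s, 3:q1, 4:q2, 6:q3, 10:dot, 12:dot, 13:dot edges: (1,4,i); (1,6,i); (2,3,i); (2,6,i); (3,0,o); (4,0,o); (4,2,o); (10,2,hold); (12,1,hold); (13,0,hold)
step 2: rule r1; match: 0->3, 1->2, 2->0, 3->10; deleted nodes 10; deleted edges (10,2,hold); added nodes 14; added edges (14,0,hold); result: nodes: 0:s, 1:s, 2:s, 3:q1, 4:q2, 6:q3, 12:dot, 13:dot, 14:dot edges: (1,4,i); (1,6,i); (2,3,i); (2,6,i); (3,0,o); (4,0,o); (4,2,o); (12,1,hold); (13,0,hold); (14,0,hold)
step 3: rule r2; match: 0->4, 1->1, 2->0, 3->2, 4->12; deleted nodes 12; deleted edges (12,1,hold); added nodes 15, 16; added edges (15,0,hold); (16,2,hold); result: nodes: 0:s, 1:s, 2:s, 3:q1, 4:q2, 6:q3, 13:dot, 14:dot, 15:dot, 16:dot edges: (1,4,i); (1,6,i); (2,3,i); (2,6,i); (3,0,o); (4,0,o); (4,2,o); (13,0,hold); (14,0,hold); (15,0,hold); (16,2,hold)
step 4: rule r1; match: 0->3, 1->2, 2->0, 3->16; deleted nodes 16; deleted edges (16,2,hold); added nodes 17; added edges (17,0,hold); result: nodes: 0:s, 1:s, 2:s, 3:q1, 4:q2, 6:q3, 13:dot, 14:dot, 15:dot, 17:dot edges: (1,4,i); (1,6,i); (2,3,i); (2,6,i); (3,0,o); (4,0,o); (4,2,o); (13,0,hold); (14,0,hold); (15,0,hold); (17,0,hold)
final:
nodes: 0:s, 1:s, 2:s, 3:q1, 4:q2, 6:q3, 13:dot, 14:dot, 15:dot, 17:dot
edges: (1,4,i); (1,6,i); (2,3,i); (2,6,i); (3,0,o); (4,0,o); (4,2,o); (13,0,hold); (14,0,hold); (15,0,hold); (17,0,hold)


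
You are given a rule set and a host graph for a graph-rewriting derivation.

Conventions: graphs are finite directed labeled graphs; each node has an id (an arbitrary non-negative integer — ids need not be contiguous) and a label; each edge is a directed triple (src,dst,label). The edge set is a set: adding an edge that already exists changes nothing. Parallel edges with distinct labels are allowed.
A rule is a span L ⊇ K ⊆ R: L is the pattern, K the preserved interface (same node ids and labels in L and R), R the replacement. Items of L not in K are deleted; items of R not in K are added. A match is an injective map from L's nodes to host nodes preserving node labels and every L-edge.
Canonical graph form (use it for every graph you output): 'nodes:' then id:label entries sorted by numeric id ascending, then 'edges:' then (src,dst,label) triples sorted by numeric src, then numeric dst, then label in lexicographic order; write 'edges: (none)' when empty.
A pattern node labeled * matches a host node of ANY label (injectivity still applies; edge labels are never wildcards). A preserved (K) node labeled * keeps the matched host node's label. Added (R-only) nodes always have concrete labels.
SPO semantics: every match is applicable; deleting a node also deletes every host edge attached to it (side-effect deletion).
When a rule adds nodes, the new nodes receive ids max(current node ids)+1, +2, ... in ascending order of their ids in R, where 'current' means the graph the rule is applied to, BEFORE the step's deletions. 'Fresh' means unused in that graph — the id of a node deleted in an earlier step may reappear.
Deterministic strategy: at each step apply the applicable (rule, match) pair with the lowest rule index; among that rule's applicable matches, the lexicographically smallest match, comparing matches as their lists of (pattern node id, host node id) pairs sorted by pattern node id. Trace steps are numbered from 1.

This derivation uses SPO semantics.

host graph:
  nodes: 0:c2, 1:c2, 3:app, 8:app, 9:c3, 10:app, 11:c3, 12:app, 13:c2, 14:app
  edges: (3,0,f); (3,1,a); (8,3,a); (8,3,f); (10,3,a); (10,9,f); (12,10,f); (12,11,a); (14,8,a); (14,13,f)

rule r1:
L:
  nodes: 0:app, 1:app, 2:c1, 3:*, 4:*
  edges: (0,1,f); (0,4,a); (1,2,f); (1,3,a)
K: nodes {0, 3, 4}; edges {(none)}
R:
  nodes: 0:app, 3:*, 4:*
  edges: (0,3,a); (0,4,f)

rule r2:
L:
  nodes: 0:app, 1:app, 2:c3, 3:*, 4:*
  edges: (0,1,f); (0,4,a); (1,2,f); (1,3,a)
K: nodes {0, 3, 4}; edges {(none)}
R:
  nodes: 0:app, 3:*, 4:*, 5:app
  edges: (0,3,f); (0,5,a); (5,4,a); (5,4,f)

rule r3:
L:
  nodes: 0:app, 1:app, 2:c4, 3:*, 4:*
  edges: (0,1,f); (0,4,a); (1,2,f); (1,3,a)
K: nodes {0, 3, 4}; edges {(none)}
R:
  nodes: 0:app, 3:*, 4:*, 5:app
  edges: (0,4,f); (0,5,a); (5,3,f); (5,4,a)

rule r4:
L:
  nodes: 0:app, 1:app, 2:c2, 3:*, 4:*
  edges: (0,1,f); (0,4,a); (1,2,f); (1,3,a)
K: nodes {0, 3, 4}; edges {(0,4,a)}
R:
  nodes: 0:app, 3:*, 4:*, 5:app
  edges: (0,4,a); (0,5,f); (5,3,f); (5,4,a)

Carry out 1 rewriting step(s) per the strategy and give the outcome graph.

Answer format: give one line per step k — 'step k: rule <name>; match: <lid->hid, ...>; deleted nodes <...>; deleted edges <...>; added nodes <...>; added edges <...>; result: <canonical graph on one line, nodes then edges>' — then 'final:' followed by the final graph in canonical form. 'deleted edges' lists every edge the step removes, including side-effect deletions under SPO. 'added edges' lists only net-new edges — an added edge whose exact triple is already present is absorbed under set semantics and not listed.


step 1: rule r2; match: 0->12, 1->10, 2->9, 3->3, 4->11; deleted nodes 9, 10; deleted edges (10,3,a); (10,9,f); (12,10,f); (12,11,a); added nodes 15; added edges (12,3,f); (12,15,a); (15,11,a); (15,11,f); result: nodes: 0:c2, 1:c2, 3:app, 8:app, 11:c3, 12:app, 13:c2, 14:app, 15:app edges: (3,0,f); (3,1,a); (8,3,a); (8,3,f); (12,3,f); (12,15,a); (14,8,a); (14,13,f); (15,11,a); (15,11,f)
final:
nodes: 0:c2, 1:c2, 3:app, 8:app, 11:c3, 12:app, 13:c2, 14:app, 15:app
edges: (3,0,f); (3,1,a); (8,3,a); (8,3,f); (12,3,f); (12,15,a); (14,8,a); (14,13,f); (15,11,a); (15,11,f)


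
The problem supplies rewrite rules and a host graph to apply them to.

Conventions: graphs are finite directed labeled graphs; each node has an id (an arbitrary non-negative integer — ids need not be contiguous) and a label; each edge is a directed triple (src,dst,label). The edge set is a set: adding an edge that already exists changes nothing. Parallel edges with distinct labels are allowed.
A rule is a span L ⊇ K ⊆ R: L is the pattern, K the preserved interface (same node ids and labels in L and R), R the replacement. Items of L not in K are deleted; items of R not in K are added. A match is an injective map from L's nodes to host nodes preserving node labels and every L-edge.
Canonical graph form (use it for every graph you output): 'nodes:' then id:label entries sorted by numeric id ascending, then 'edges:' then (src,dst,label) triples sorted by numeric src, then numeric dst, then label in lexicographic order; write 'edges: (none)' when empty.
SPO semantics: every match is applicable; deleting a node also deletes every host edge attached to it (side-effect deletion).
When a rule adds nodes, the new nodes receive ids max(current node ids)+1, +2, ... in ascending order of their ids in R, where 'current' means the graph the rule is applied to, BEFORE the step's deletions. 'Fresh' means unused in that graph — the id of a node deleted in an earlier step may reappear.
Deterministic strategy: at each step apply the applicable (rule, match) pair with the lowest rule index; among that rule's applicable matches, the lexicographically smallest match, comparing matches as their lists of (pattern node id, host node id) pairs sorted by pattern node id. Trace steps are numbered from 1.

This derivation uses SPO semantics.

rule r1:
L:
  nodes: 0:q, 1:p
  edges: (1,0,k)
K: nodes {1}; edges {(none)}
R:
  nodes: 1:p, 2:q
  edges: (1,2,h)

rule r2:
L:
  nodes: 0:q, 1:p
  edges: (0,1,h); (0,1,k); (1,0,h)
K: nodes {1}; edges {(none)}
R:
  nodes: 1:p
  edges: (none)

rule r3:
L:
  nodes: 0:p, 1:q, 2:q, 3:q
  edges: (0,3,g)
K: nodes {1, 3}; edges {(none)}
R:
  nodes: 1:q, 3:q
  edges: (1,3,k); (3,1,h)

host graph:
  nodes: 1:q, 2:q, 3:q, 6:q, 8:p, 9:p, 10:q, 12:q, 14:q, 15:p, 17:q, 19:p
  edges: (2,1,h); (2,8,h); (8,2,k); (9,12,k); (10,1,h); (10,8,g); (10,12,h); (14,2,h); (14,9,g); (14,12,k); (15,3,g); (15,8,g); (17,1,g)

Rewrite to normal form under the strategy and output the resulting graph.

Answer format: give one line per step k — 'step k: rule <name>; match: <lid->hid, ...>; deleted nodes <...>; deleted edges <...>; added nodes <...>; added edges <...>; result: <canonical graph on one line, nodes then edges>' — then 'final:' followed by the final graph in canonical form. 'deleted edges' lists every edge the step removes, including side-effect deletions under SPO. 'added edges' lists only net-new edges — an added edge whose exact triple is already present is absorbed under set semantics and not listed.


step 1: rule r1; match: 0->2, 1->8; deleted nodes 2; deleted edges (2,1,h); (2,8,h); (8,2,k); (14,2,h); added nodes 20; added edges (8,20,h); result: nodes: 1:q, 3:q, 6:q, 8:p, 9:p, 10:q, 12:q, 14:q, 15:p, 17:q, 19:p, 20:q edges: (8,20,h); (9,12,k); (10,1,h); (10,8,g); (10,12,h); (14,9,g); (14,12,k); (15,3,g); (15,8,g); (17,1,g)
step 2: rule r1; match: 0->12, 1->9; deleted nodes 12; deleted edges (9,12,k); (10,12,h); (14,12,k); added nodes 21; added edges (9,21,h); result: nodes: 1:q, 3:q, 6:q, 8:p, 9:p, 10:q, 14:q, 15:p, 17:q, 19:p, 20:q, 21:q edges: (8,20,h); (9,21,h); (10,1,h); (10,8,g); (14,9,g); (15,3,g); (15,8,g); (17,1,g)
step 3: rule r3; match: 0->15, 1->1, 2->6, 3->3; deleted nodes 6, 15; deleted edges (15,3,g); (15,8,g); added nodes (none); added edges (1,3,k); (3,1,h); result: nodes: 1:q, 3:q, 8:p, 9:p, 10:q, 14:q, 17:q, 19:p, 20:q, 21:q edges: (1,3,k); (3,1,h); (8,20,h); (9,21,h); (10,1,h); (10,8,g); (14,9,g); (17,1,g)
final:
nodes: 1:q, 3:q, 8:p, 9:p, 10:q, 14:q, 17:q, 19:p, 20:q, 21:q
edges: (1,3,k); (3,1,h); (8,20,h); (9,21,h); (10,1,h); (10,8,g); (14,9,g); (17,1,g)


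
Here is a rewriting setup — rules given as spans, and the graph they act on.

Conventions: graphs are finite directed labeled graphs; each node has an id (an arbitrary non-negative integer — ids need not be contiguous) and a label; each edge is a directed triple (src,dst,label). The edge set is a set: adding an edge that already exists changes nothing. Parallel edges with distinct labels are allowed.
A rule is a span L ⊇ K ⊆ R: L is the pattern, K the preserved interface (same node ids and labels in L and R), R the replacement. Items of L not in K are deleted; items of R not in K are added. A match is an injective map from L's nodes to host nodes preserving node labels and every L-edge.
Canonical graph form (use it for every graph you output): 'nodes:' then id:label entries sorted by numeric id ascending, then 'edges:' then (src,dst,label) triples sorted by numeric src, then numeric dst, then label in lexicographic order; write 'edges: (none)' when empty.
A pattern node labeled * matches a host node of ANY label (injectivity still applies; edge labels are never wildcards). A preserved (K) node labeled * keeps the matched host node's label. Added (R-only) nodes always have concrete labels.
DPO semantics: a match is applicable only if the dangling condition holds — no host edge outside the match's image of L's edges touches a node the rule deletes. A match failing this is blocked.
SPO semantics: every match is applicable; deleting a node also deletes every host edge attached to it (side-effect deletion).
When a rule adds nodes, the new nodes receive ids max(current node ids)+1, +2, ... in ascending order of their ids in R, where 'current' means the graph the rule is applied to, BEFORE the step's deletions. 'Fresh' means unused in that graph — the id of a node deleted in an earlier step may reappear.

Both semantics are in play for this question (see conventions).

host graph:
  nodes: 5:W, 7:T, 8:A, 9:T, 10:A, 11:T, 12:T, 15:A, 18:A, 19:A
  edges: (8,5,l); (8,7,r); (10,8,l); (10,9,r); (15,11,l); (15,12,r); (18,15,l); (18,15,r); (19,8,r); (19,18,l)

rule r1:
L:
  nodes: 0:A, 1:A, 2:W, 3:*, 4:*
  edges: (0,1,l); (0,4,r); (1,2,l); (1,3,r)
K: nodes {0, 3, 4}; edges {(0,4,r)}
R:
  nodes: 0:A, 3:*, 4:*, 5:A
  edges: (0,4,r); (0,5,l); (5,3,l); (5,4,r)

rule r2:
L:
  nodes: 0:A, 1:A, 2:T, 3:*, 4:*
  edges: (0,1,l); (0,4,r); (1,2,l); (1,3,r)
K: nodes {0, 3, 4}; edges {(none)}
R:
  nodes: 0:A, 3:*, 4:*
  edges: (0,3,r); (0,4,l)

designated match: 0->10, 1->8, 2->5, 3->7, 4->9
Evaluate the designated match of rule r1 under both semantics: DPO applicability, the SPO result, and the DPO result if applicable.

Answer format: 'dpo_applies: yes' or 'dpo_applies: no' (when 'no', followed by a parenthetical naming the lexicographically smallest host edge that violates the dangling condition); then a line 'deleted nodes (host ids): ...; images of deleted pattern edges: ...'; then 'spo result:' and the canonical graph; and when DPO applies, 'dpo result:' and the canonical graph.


dpo_applies: no
(the rule deletes node 8, which keeps host edge (19,8,r) outside the match image — the dangling condition fails, DPO blocks; SPO proceeds and side-deletes such edges)
deleted nodes (host ids): 5, 8; images of deleted pattern edges: (8,5,l); (8,7,r); (10,8,l)
spo result:
nodes: 7:T, 9:T, 10:A, 11:T, 12:T, 15:A, 18:A, 19:A, 20:A
edges: (10,9,r); (10,20,l); (15,11,l); (15,12,r); (18,15,l); (18,15,r); (19,18,l); (20,7,l); (20,9,r)


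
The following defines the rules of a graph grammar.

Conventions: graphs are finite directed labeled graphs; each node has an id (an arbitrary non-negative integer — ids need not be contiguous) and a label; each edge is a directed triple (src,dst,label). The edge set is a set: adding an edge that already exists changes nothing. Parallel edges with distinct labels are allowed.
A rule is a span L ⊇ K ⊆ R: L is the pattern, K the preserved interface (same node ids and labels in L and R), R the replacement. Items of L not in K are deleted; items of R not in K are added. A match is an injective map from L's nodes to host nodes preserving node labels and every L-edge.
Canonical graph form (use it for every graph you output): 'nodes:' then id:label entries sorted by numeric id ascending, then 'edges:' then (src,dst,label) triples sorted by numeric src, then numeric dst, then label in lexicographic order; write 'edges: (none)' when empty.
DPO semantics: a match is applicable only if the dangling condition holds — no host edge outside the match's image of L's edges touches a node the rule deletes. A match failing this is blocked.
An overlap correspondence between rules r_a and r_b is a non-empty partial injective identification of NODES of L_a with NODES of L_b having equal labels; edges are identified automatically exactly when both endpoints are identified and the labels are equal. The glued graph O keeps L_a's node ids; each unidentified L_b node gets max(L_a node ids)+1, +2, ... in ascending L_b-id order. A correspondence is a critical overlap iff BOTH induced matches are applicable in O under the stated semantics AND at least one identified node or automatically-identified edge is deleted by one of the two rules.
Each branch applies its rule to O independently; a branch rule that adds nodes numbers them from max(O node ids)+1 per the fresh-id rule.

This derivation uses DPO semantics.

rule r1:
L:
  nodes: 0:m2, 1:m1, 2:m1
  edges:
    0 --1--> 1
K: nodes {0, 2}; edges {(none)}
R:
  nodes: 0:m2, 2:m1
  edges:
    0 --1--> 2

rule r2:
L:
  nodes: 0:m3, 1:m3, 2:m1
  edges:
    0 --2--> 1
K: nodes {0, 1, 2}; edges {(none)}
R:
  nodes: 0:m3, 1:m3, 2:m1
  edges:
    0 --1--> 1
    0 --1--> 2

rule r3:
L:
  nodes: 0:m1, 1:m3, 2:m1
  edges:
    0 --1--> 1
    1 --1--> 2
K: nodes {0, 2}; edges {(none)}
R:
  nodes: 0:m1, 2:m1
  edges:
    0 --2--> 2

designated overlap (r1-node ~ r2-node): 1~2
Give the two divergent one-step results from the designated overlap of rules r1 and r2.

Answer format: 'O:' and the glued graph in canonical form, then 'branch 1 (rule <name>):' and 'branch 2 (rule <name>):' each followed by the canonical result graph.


O:
nodes: 0:m2, 1:m1, 2:m1, 3:m3, 4:m3
edges: (0,1,1); (3,4,2)
branch 1 (rule r1):
nodes: 0:m2, 2:m1, 3:m3, 4:m3
edges: (0,2,1); (3,4,2)
branch 2 (rule r2):
nodes: 0:m2, 1:m1, 2:m1, 3:m3, 4:m3
edges: (0,1,1); (3,1,1); (3,4,1)


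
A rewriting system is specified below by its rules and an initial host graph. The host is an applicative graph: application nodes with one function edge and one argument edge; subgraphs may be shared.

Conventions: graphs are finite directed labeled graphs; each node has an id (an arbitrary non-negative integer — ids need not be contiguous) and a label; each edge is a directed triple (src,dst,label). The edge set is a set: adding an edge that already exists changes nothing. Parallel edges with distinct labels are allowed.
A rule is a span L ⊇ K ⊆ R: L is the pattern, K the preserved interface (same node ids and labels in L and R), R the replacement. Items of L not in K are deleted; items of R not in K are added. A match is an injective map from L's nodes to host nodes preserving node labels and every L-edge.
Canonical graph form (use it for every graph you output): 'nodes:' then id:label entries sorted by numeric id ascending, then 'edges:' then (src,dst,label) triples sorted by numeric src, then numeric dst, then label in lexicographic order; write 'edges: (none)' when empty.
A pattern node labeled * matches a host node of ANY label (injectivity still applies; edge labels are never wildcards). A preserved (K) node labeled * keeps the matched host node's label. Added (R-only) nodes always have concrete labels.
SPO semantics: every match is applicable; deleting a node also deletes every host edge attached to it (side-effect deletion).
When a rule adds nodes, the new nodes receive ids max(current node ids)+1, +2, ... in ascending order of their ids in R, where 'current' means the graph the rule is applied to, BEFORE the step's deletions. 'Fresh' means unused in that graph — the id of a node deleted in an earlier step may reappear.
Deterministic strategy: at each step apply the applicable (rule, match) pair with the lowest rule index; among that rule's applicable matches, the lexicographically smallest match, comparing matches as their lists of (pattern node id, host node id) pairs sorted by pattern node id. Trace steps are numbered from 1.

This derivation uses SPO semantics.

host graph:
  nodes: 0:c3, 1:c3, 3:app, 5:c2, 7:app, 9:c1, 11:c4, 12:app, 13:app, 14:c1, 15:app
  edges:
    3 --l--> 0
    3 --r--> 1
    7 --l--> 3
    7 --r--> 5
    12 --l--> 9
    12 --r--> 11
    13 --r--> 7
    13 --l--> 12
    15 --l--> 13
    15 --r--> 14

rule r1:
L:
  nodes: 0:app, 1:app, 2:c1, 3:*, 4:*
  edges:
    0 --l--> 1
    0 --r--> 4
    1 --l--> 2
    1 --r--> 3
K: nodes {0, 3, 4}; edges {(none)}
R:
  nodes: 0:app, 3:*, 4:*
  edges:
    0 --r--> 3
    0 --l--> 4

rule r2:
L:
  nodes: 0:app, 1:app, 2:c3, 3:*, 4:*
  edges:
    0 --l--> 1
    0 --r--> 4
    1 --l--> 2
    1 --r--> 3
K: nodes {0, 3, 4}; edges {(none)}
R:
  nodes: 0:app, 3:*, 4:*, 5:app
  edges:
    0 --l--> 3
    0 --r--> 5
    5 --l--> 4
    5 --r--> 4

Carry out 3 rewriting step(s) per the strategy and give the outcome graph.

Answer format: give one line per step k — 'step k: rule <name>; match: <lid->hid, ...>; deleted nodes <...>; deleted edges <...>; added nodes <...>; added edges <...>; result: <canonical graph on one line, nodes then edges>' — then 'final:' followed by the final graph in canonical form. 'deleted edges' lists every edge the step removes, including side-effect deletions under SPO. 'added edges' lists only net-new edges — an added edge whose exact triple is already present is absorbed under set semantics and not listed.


step 1: rule r1; match: 0->13, 1->12, 2->9, 3->11, 4->7; deleted nodes 9, 12; deleted edges (12,9,l); (12,11,r); (13,7,r); (13,12,l); added nodes (none); added edges (13,7,l); (13,11,r); result: nodes: 0:c3, 1:c3, 3:app, 5:c2, 7:app, 11:c4, 13:app, 14:c1, 15:app edges: (3,0,l); (3,1,r); (7,3,l); (7,5,r); (13,7,l); (13,11,r); (15,13,l); (15,14,r)
step 2: rule r2; match: 0->7, 1->3, 2->0, 3->1, 4->5; deleted nodes 0, 3; deleted edges (3,0,l); (3,1,r); (7,3,l); (7,5,r); added nodes 16; added edges (7,1,l); (7,16,r); (16,5,l); (16,5,r); result: nodes: 1:c3, 5:c2, 7:app, 11:c4, 13:app, 14:c1, 15:app, 16:app edges: (7,1,l); (7,16,r); (13,7,l); (13,11,r); (15,13,l); (15,14,r); (16,5,l); (16,5,r)
step 3: rule r2; match: 0->13, 1->7, 2->1, 3->16, 4->11; deleted nodes 1, 7; deleted edges (7,1,l); (7,16,r); (13,7,l); (13,11,r); added nodes 17; added edges (13,16,l); (13,17,r); (17,11,l); (17,11,r); result: nodes: 5:c2, 11:c4, 13:app, 14:c1, 15:app, 16:app, 17:app edges: (13,16,l); (13,17,r); (15,13,l); (15,14,r); (16,5,l); (16,5,r); (17,11,l); (17,11,r)
final:
nodes: 5:c2, 11:c4, 13:app, 14:c1, 15:app, 16:app, 17:app
edges: (13,16,l); (13,17,r); (15,13,l); (15,14,r); (16,5,l); (16,5,r); (17,11,l); (17,11,r)


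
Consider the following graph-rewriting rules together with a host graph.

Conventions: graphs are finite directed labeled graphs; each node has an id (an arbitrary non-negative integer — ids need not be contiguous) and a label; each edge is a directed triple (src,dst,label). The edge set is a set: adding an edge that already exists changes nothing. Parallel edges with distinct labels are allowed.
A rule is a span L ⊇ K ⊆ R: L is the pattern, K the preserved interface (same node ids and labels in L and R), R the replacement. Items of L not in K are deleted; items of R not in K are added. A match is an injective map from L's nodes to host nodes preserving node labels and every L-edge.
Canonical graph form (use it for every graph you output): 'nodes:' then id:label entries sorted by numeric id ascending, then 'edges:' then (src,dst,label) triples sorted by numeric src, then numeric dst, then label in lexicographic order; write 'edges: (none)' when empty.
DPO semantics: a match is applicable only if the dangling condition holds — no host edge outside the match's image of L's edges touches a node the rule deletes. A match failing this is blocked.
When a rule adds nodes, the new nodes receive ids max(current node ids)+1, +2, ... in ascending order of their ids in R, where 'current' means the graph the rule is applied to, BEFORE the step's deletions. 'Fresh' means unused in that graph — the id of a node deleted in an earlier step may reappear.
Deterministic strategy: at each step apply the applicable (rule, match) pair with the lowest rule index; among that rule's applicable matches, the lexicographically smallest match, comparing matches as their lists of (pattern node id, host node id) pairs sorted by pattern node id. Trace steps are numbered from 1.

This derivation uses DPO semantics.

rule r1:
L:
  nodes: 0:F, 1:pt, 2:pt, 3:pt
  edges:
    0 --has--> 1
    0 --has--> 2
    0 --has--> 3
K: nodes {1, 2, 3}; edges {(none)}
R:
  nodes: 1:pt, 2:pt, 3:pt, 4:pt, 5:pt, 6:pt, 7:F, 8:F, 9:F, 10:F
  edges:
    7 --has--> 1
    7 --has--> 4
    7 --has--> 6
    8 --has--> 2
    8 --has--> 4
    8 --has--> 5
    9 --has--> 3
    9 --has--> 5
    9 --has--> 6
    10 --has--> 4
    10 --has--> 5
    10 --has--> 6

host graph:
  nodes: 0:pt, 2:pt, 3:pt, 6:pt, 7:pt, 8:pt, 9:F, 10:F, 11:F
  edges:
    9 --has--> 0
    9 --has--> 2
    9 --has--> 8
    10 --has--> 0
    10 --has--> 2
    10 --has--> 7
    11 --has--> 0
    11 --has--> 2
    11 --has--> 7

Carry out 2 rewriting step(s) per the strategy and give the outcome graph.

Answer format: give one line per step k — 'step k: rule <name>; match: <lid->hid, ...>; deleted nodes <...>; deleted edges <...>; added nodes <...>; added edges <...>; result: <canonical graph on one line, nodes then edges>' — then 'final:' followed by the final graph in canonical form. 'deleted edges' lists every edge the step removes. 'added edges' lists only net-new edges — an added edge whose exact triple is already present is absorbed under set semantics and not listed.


step 1: rule r1; match: 0->9, 1->0, 2->2, 3->8; deleted nodes 9; deleted edges (9,0,has); (9,2,has); (9,8,has); added nodes 12, 13, 14, 15, 16, 17, 18; added edges (15,0,has); (15,12,has); (15,14,has); (16,2,has); (16,12,has); (16,13,has); (17,8,has); (17,13,has); (17,14,has); (18,12,has); (18,13,has); (18,14,has); result: nodes: 0:pt, 2:pt, 3:pt, 6:pt, 7:pt, 8:pt, 10:F, 11:F, 12:pt, 13:pt, 14:pt, 15:F, 16:F, 17:F, 18:F edges: (10,0,has); (10,2,has); (10,7,has); (11,0,has); (11,2,has); (11,7,has); (15,0,has); (15,12,has); (15,14,has); (16,2,has); (16,12,has); (16,13,has); (17,8,has); (17,13,has); (17,14,has); (18,12,has); (18,13,has); (18,14,has)
step 2: rule r1; match: 0->10, 1->0, 2->2, 3->7; deleted nodes 10; deleted edges (10,0,has); (10,2,has); (10,7,has); added nodes 19, 20, 21, 22, 23, 24, 25; added edges (22,0,has); (22,19,has); (22,21,has); (23,2,has); (23,19,has); (23,20,has); (24,7,has); (24,20,has); (24,21,has); (25,19,has); (25,20,has); (25,21,has); result: nodes: 0:pt, 2:pt, 3:pt, 6:pt, 7:pt, 8:pt, 11:F, 12:pt, 13:pt, 14:pt, 15:F, 16:F, 17:F, 18:F, 19:pt, 20:pt, 21:pt, 22:F, 23:F, 24:F, 25:F edges: (11,0,has); (11,2,has); (11,7,has); (15,0,has); (15,12,has); (15,14,has); (16,2,has); (16,12,has); (16,13,has); (17,8,has); (17,13,has); (17,14,has); (18,12,has); (18,13,has); (18,14,has); (22,0,has); (22,19,has); (22,21,has); (23,2,has); (23,19,has); (23,20,has); (24,7,has); (24,20,has); (24,21,has); (25,19,has); (25,20,has); (25,21,has)
final:
nodes: 0:pt, 2:pt, 3:pt, 6:pt, 7:pt, 8:pt, 11:F, 12:pt, 13:pt, 14:pt, 15:F, 16:F, 17:F, 18:F, 19:pt, 20:pt, 21:pt, 22:F, 23:F, 24:F, 25:F
edges: (11,0,has); (11,2,has); (11,7,has); (15,0,has); (15,12,has); (15,14,has); (16,2,has); (16,12,has); (16,13,has); (17,8,has); (17,13,has); (17,14,has); (18,12,has); (18,13,has); (18,14,has); (22,0,has); (22,19,has); (22,21,has); (23,2,has); (23,19,has); (23,20,has); (24,7,has); (24,20,has); (24,21,has); (25,19,has); (25,20,has); (25,21,has)


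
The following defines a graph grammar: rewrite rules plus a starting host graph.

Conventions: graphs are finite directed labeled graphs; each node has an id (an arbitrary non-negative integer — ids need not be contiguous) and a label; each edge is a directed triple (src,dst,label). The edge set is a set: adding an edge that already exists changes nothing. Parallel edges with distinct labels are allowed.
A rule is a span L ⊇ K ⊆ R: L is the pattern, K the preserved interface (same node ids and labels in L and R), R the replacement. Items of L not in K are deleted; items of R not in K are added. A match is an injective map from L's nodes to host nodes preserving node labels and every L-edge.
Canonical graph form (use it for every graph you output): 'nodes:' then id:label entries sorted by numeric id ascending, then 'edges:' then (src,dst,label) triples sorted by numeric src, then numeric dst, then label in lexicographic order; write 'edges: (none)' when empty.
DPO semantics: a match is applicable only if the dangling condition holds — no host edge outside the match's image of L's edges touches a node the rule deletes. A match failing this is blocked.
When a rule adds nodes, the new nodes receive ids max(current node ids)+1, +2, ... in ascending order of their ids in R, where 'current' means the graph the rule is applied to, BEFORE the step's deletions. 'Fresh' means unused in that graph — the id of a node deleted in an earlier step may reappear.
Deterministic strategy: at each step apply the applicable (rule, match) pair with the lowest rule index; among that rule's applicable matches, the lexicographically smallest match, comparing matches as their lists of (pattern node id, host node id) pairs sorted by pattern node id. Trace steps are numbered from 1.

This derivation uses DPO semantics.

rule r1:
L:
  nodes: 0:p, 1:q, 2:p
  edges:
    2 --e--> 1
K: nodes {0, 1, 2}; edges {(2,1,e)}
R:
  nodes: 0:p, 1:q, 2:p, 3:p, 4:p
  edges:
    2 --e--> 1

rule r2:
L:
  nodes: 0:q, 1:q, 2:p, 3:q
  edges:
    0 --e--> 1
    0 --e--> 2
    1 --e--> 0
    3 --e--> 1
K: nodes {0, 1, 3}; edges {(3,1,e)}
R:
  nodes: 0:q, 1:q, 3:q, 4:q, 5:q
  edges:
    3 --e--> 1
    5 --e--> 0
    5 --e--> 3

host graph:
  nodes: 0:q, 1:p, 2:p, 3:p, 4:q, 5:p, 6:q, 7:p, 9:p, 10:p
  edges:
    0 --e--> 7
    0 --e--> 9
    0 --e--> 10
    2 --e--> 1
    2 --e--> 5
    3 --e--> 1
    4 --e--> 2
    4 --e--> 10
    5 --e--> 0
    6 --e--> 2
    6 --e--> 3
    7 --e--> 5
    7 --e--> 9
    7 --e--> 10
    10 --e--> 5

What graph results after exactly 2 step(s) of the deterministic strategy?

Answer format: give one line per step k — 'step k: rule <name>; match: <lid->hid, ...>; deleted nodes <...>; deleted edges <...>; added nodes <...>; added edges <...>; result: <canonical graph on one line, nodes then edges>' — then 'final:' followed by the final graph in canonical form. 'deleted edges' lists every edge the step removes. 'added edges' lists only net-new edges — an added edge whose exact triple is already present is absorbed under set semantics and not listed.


step 1: rule r1; match: 0->1, 1->0, 2->5; deleted nodes (none); deleted edges (none); added nodes 11, 12; added edges (none); result: nodes: 0:q, 1:p, 2:p, 3:p, 4:q, 5:p, 6:q, 7:p, 9:p, 10:p, 11:p, 12:p edges: (0,7,e); (0,9,e); (0,10,e); (2,1,e); (2,5,e); (3,1,e); (4,2,e); (4,10,e); (5,0,e); (6,2,e); (6,3,e); (7,5,e); (7,9,e); (7,10,e); (10,5,e)
step 2: rule r1; match: 0->1, 1->0, 2->5; deleted nodes (none); deleted edges (none); added nodes 13, 14; added edges (none); result: nodes: 0:q, 1:p, 2:p, 3:p, 4:q, 5:p, 6:q, 7:p, 9:p, 10:p, 11:p, 12:p, 13:p, 14:p edges: (0,7,e); (0,9,e); (0,10,e); (2,1,e); (2,5,e); (3,1,e); (4,2,e); (4,10,e); (5,0,e); (6,2,e); (6,3,e); (7,5,e); (7,9,e); (7,10,e); (10,5,e)
final:
nodes: 0:q, 1:p, 2:p, 3:p, 4:q, 5:p, 6:q, 7:p, 9:p, 10:p, 11:p, 12:p, 13:p, 14:p
edges: (0,7,e); (0,9,e); (0,10,e); (2,1,e); (2,5,e); (3,1,e); (4,2,e); (4,10,e); (5,0,e); (6,2,e); (6,3,e); (7,5,e); (7,9,e); (7,10,e); (10,5,e)
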